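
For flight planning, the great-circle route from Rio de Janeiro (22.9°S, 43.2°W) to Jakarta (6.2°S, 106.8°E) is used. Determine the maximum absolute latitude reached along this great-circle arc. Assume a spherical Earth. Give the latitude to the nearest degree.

The great circle lies in the plane with unit normal n̂ = (p₁ × p₂)/|p₁ × p₂|.
Here n̂_z ≈ +0.694; the vertex latitude is φ_max = arccos|n̂_z| ≈ 46.1°.
Check via Clairaut: cos φ_max = |cos φ₁| · sin C = cos(22.9°)·sin(131.2°) ≈ 0.694, again giving ≈ 46.1°.

≈ 46°S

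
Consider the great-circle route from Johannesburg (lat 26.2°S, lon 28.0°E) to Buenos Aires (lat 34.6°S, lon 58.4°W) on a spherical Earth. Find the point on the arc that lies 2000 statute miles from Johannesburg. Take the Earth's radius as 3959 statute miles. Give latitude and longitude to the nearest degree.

≈ lat 37°S, lon 4°W

From cos δ = sin φ₁ sin φ₂ + cos φ₁ cos φ₂ cos Δλ, the central angle is δ ≈ 1.269 rad (72.7°). The total great-circle distance is δ·R ≈ 1.269 × 3959 ≈ 5025 mi, so the target fraction is f = 2000/5025 ≈ 0.398.
Interpolate at f ≈ 0.398 with slerp weights a = sin((1−f)δ)/sin δ ≈ 0.725, b = sin(fδ)/sin δ ≈ 0.507.
p = a·p₁ + b·p₂ ≈ (0.793, -0.050, -0.608); φ = arcsin(p_z) ≈ -37.42°, λ = atan2(p_y, p_x) ≈ -3.62°.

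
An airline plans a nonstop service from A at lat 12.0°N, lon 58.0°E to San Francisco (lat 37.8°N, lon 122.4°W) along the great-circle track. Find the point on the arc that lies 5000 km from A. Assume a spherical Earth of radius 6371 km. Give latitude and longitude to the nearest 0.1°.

≈ lat 57.0°N, lon 58.5°E

The haversine formula gives a central angle δ ≈ 2.272 rad (130.2°) between the endpoints. The total great-circle distance is δ·R ≈ 2.272 × 6371 ≈ 14477 km, so the target fraction is f = 5000/14477 ≈ 0.345.
Interpolate at f ≈ 0.345 with slerp weights a = sin((1−f)δ)/sin δ ≈ 1.305, b = sin(fδ)/sin δ ≈ 0.925.
p = a·p₁ + b·p₂ ≈ (0.285, 0.465, 0.838); φ = arcsin(p_z) ≈ 56.96°, λ = atan2(p_y, p_x) ≈ 58.54°.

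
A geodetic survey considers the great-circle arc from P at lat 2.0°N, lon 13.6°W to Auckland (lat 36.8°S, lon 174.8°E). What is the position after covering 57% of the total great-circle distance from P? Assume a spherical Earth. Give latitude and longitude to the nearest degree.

Convert each endpoint to a unit vector on the sphere (x = cos φ cos λ, y = cos φ sin λ, z = sin φ).
The central angle between the endpoints is δ = arccos(p₁·p₂) ≈ 2.519 rad (144.3°).
Interpolate at f = 0.57 with slerp weights a = sin((1−f)δ)/sin δ ≈ 1.516, b = sin(fδ)/sin δ ≈ 1.700.
p = a·p₁ + b·p₂ ≈ (0.117, -0.233, -0.965); φ = arcsin(p_z) ≈ -74.90°, λ = atan2(p_y, p_x) ≈ -63.38°.

≈ lat 75°S, lon 63°W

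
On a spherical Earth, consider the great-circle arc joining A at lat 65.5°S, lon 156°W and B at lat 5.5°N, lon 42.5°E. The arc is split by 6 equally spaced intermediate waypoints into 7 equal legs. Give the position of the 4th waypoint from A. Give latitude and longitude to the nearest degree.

Write both endpoints as unit vectors p₁, p₂ with components (cos φ cos λ, cos φ sin λ, sin φ).
The central angle between the endpoints is δ = arccos(p₁·p₂) ≈ 2.070 rad (118.6°).
Interpolate at f = 4/7 with slerp weights a = sin((1−f)δ)/sin δ ≈ 0.883, b = sin(fδ)/sin δ ≈ 1.054.
p = a·p₁ + b·p₂ ≈ (0.439, 0.560, -0.702); φ = arcsin(p_z) ≈ -44.62°, λ = atan2(p_y, p_x) ≈ 51.89°.

≈ lat 45°S, lon 52°E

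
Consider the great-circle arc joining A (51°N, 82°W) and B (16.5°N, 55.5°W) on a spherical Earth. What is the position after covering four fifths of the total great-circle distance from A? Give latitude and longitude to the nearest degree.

Convert each endpoint to a unit vector on the sphere (x = cos φ cos λ, y = cos φ sin λ, z = sin φ).
The central angle between the endpoints is δ = arccos(p₁·p₂) ≈ 0.706 rad (40.5°).
Interpolate at f = 4/5 with slerp weights a = sin((1−f)δ)/sin δ ≈ 0.217, b = sin(fδ)/sin δ ≈ 0.825.
p = a·p₁ + b·p₂ ≈ (0.467, -0.787, 0.403); φ = arcsin(p_z) ≈ 23.76°, λ = atan2(p_y, p_x) ≈ -59.32°.

≈ (24°N, 59°W)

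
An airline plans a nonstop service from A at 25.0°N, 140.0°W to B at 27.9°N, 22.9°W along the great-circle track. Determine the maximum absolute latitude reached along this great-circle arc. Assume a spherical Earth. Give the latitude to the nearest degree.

≈ 44°N

The great circle lies in the plane with unit normal n̂ = (p₁ × p₂)/|p₁ × p₂|.
Here n̂_z ≈ +0.723; the vertex latitude is φ_max = arccos|n̂_z| ≈ 43.7°.
Check via Clairaut: cos φ_max = |cos φ₁| · sin C = cos(25.0°)·sin(52.9°) ≈ 0.723, again giving ≈ 43.7°.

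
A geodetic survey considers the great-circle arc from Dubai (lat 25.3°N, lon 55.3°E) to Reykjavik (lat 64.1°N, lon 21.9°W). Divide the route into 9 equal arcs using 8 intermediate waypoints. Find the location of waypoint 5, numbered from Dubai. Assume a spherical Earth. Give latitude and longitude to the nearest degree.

Write both endpoints as unit vectors p₁, p₂ with components (cos φ cos λ, cos φ sin λ, sin φ).
The central angle between the endpoints is δ = arccos(p₁·p₂) ≈ 1.079 rad (61.8°).
Interpolate at f = 5/9 with slerp weights a = sin((1−f)δ)/sin δ ≈ 0.523, b = sin(fδ)/sin δ ≈ 0.640.
p = a·p₁ + b·p₂ ≈ (0.529, 0.285, 0.800); φ = arcsin(p_z) ≈ 53.08°, λ = atan2(p_y, p_x) ≈ 28.30°.

≈ lat 53°N, lon 28°E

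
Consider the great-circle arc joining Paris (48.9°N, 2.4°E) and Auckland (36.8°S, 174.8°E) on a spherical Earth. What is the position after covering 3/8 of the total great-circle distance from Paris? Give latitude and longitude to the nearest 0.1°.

≈ 59.9°N, 127.8°E

From cos δ = sin φ₁ sin φ₂ + cos φ₁ cos φ₂ cos Δλ, the central angle is δ ≈ 2.909 rad (166.7°).
Interpolate at f = 3/8 with slerp weights a = sin((1−f)δ)/sin δ ≈ 4.213, b = sin(fδ)/sin δ ≈ 3.855.
p = a·p₁ + b·p₂ ≈ (-0.307, 0.396, 0.866); φ = arcsin(p_z) ≈ 59.95°, λ = atan2(p_y, p_x) ≈ 127.80°.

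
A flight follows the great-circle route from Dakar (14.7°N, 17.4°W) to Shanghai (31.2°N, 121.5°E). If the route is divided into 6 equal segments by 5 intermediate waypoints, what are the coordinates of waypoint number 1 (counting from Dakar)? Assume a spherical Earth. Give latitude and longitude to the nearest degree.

Write both endpoints as unit vectors p₁, p₂ with components (cos φ cos λ, cos φ sin λ, sin φ).
The central angle between the endpoints is δ = arccos(p₁·p₂) ≈ 2.085 rad (119.5°).
Interpolate at f = 1/6 with slerp weights a = sin((1−f)δ)/sin δ ≈ 1.133, b = sin(fδ)/sin δ ≈ 0.391.
p = a·p₁ + b·p₂ ≈ (0.871, -0.042, 0.490); φ = arcsin(p_z) ≈ 29.35°, λ = atan2(p_y, p_x) ≈ -2.78°.

≈ (29°N, 3°W)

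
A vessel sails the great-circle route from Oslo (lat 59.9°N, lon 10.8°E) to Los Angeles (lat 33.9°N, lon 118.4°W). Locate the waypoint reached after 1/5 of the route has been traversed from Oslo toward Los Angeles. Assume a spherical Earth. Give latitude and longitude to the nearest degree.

Write both endpoints as unit vectors p₁, p₂ with components (cos φ cos λ, cos φ sin λ, sin φ).
The central angle between the endpoints is δ = arccos(p₁·p₂) ≈ 1.350 rad (77.3°).
Interpolate at f = 1/5 with slerp weights a = sin((1−f)δ)/sin δ ≈ 0.904, b = sin(fδ)/sin δ ≈ 0.273.
p = a·p₁ + b·p₂ ≈ (0.337, -0.115, 0.934); φ = arcsin(p_z) ≈ 69.13°, λ = atan2(p_y, p_x) ≈ -18.76°.

≈ lat 69°N, lon 19°W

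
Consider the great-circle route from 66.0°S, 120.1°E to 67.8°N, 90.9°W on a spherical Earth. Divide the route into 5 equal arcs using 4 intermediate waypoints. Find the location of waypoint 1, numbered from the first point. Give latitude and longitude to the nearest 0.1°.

Write both endpoints as unit vectors p₁, p₂ with components (cos φ cos λ, cos φ sin λ, sin φ).
The central angle between the endpoints is δ = arccos(p₁·p₂) ≈ 2.929 rad (167.8°).
Interpolate at f = 1/5 with slerp weights a = sin((1−f)δ)/sin δ ≈ 3.399, b = sin(fδ)/sin δ ≈ 2.624.
p = a·p₁ + b·p₂ ≈ (-0.709, 0.204, -0.675); φ = arcsin(p_z) ≈ -42.46°, λ = atan2(p_y, p_x) ≈ 163.91°.

≈ 42.5°S, 163.9°E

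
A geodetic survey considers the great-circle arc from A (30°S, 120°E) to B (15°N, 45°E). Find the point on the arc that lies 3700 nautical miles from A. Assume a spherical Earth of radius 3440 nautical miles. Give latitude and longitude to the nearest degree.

≈ (2°N, 64°E)

Write both endpoints as unit vectors p₁, p₂ with components (cos φ cos λ, cos φ sin λ, sin φ).
The central angle between the endpoints is δ = arccos(p₁·p₂) ≈ 1.484 rad (85.0°). The total great-circle distance is δ·R ≈ 1.484 × 3440 ≈ 5104 nmi, so the target fraction is f = 3700/5104 ≈ 0.725.
Interpolate at f ≈ 0.725 with slerp weights a = sin((1−f)δ)/sin δ ≈ 0.398, b = sin(fδ)/sin δ ≈ 0.883.
p = a·p₁ + b·p₂ ≈ (0.431, 0.902, 0.029); φ = arcsin(p_z) ≈ 1.69°, λ = atan2(p_y, p_x) ≈ 64.47°.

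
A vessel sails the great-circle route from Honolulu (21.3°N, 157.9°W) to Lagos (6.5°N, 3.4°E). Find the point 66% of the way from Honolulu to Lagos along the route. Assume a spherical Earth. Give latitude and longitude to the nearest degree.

Write both endpoints as unit vectors p₁, p₂ with components (cos φ cos λ, cos φ sin λ, sin φ).
The central angle between the endpoints is δ = arccos(p₁·p₂) ≈ 2.560 rad (146.7°).
Interpolate at f = 0.66 with slerp weights a = sin((1−f)δ)/sin δ ≈ 1.392, b = sin(fδ)/sin δ ≈ 1.808.
p = a·p₁ + b·p₂ ≈ (0.591, -0.382, 0.710); φ = arcsin(p_z) ≈ 45.27°, λ = atan2(p_y, p_x) ≈ -32.83°.

≈ 45°N, 33°W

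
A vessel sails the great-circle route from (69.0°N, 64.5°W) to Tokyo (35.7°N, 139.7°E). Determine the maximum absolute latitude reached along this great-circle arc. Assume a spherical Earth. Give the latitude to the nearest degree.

The great circle lies in the plane with unit normal n̂ = (p₁ × p₂)/|p₁ × p₂|.
Here n̂_z ≈ -0.124; the vertex latitude is φ_max = arccos|n̂_z| ≈ 82.9°.

≈ 83°N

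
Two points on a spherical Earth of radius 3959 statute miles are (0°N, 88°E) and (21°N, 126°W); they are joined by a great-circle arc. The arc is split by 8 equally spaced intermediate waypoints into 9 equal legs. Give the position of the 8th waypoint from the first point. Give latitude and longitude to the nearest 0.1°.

Write both endpoints as unit vectors p₁, p₂ with components (cos φ cos λ, cos φ sin λ, sin φ).
The central angle between the endpoints is δ = arccos(p₁·p₂) ≈ 2.456 rad (140.7°).
Interpolate at f = 8/9 with slerp weights a = sin((1−f)δ)/sin δ ≈ 0.426, b = sin(fδ)/sin δ ≈ 1.292.
p = a·p₁ + b·p₂ ≈ (-0.694, -0.551, 0.463); φ = arcsin(p_z) ≈ 27.59°, λ = atan2(p_y, p_x) ≈ -141.58°.

≈ (27.6°N, 141.6°W)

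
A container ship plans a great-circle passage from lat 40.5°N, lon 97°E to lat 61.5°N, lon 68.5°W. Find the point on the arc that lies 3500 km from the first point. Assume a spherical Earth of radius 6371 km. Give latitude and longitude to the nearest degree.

≈ lat 71°N, lon 85°E

Write both endpoints as unit vectors p₁, p₂ with components (cos φ cos λ, cos φ sin λ, sin φ).
The central angle between the endpoints is δ = arccos(p₁·p₂) ≈ 1.350 rad (77.3°). The total great-circle distance is δ·R ≈ 1.350 × 6371 ≈ 8598 km, so the target fraction is f = 3500/8598 ≈ 0.407.
Interpolate at f ≈ 0.407 with slerp weights a = sin((1−f)δ)/sin δ ≈ 0.735, b = sin(fδ)/sin δ ≈ 0.535.
p = a·p₁ + b·p₂ ≈ (0.025, 0.317, 0.948); φ = arcsin(p_z) ≈ 71.43°, λ = atan2(p_y, p_x) ≈ 85.42°.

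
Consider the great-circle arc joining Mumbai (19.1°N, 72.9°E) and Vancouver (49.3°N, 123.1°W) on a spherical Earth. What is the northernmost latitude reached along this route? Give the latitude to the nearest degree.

≈ 80°N

The great circle lies in the plane with unit normal n̂ = (p₁ × p₂)/|p₁ × p₂|.
Here n̂_z ≈ +0.181; the vertex latitude is φ_max = arccos|n̂_z| ≈ 79.6°.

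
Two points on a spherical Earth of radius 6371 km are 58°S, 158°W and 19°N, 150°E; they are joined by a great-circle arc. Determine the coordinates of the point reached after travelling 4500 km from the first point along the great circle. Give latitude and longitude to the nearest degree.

Convert each endpoint to a unit vector on the sphere (x = cos φ cos λ, y = cos φ sin λ, z = sin φ).
The central angle between the endpoints is δ = arccos(p₁·p₂) ≈ 1.538 rad (88.1°). The total great-circle distance is δ·R ≈ 1.538 × 6371 ≈ 9801 km, so the target fraction is f = 4500/9801 ≈ 0.459.
Interpolate at f ≈ 0.459 with slerp weights a = sin((1−f)δ)/sin δ ≈ 0.740, b = sin(fδ)/sin δ ≈ 0.649.
p = a·p₁ + b·p₂ ≈ (-0.895, 0.160, -0.416); φ = arcsin(p_z) ≈ -24.58°, λ = atan2(p_y, p_x) ≈ 169.86°.

≈ 25°S, 170°E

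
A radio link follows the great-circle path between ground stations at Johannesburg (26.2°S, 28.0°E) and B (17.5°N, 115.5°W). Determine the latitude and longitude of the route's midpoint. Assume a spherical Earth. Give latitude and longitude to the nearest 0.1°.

Write both endpoints as unit vectors p₁, p₂ with components (cos φ cos λ, cos φ sin λ, sin φ).
The central angle between the endpoints is δ = arccos(p₁·p₂) ≈ 2.533 rad (145.1°).
Interpolate at f = 1/2 with slerp weights a = sin((1−f)δ)/sin δ ≈ 1.670, b = sin(fδ)/sin δ ≈ 1.670.
p = a·p₁ + b·p₂ ≈ (0.637, -0.734, -0.235); φ = arcsin(p_z) ≈ -13.60°, λ = atan2(p_y, p_x) ≈ -49.03°.

≈ (13.6°S, 49.0°W)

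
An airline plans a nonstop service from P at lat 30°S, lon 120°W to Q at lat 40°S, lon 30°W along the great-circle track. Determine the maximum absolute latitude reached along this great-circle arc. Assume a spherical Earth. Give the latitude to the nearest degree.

The great circle lies in the plane with unit normal n̂ = (p₁ × p₂)/|p₁ × p₂|.
Here n̂_z ≈ +0.701; the vertex latitude is φ_max = arccos|n̂_z| ≈ 45.5°.

≈ 46°S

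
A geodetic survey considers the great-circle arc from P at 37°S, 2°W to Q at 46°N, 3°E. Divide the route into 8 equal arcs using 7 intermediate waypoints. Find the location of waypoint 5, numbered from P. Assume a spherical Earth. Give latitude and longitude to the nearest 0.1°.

Write both endpoints as unit vectors p₁, p₂ with components (cos φ cos λ, cos φ sin λ, sin φ).
The central angle between the endpoints is δ = arccos(p₁·p₂) ≈ 1.451 rad (83.1°).
Interpolate at f = 5/8 with slerp weights a = sin((1−f)δ)/sin δ ≈ 0.521, b = sin(fδ)/sin δ ≈ 0.793.
p = a·p₁ + b·p₂ ≈ (0.966, 0.014, 0.257); φ = arcsin(p_z) ≈ 14.88°, λ = atan2(p_y, p_x) ≈ 0.85°.

≈ 14.9°N, 0.8°E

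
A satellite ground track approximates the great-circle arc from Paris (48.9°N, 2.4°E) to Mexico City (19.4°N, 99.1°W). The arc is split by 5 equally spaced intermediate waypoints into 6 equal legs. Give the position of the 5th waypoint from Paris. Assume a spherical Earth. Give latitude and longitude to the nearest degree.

Convert each endpoint to a unit vector on the sphere (x = cos φ cos λ, y = cos φ sin λ, z = sin φ).
The central angle between the endpoints is δ = arccos(p₁·p₂) ≈ 1.444 rad (82.7°).
Interpolate at f = 5/6 with slerp weights a = sin((1−f)δ)/sin δ ≈ 0.240, b = sin(fδ)/sin δ ≈ 0.941.
p = a·p₁ + b·p₂ ≈ (0.017, -0.870, 0.494); φ = arcsin(p_z) ≈ 29.57°, λ = atan2(p_y, p_x) ≈ -88.85°.

≈ 30°N, 89°W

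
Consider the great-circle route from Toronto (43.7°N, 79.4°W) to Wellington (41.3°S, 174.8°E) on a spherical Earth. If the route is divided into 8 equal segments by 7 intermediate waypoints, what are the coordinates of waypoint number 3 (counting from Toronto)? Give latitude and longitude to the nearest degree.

≈ 14°N, 123°W

Convert each endpoint to a unit vector on the sphere (x = cos φ cos λ, y = cos φ sin λ, z = sin φ).
The central angle between the endpoints is δ = arccos(p₁·p₂) ≈ 2.219 rad (127.1°).
Interpolate at f = 3/8 with slerp weights a = sin((1−f)δ)/sin δ ≈ 1.233, b = sin(fδ)/sin δ ≈ 0.928.
p = a·p₁ + b·p₂ ≈ (-0.530, -0.813, 0.240); φ = arcsin(p_z) ≈ 13.88°, λ = atan2(p_y, p_x) ≈ -123.09°.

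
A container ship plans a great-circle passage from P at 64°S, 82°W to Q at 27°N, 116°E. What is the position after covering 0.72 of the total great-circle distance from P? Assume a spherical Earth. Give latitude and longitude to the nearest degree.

≈ 12°S, 124°E

Convert each endpoint to a unit vector on the sphere (x = cos φ cos λ, y = cos φ sin λ, z = sin φ).
The central angle between the endpoints is δ = arccos(p₁·p₂) ≈ 2.465 rad (141.2°).
Interpolate at f = 0.72 with slerp weights a = sin((1−f)δ)/sin δ ≈ 1.016, b = sin(fδ)/sin δ ≈ 1.563.
p = a·p₁ + b·p₂ ≈ (-0.549, 0.811, -0.204); φ = arcsin(p_z) ≈ -11.75°, λ = atan2(p_y, p_x) ≈ 124.08°.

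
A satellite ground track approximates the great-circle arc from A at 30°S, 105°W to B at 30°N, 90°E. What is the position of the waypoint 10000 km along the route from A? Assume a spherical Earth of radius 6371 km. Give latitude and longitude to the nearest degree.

The haversine formula gives a central angle δ ≈ 2.915 rad (167.0°) between the endpoints. The total great-circle distance is δ·R ≈ 2.915 × 6371 ≈ 18572 km, so the target fraction is f = 10000/18572 ≈ 0.538.
Interpolate at f ≈ 0.538 with slerp weights a = sin((1−f)δ)/sin δ ≈ 4.339, b = sin(fδ)/sin δ ≈ 4.452.
p = a·p₁ + b·p₂ ≈ (-0.973, 0.226, 0.056); φ = arcsin(p_z) ≈ 3.23°, λ = atan2(p_y, p_x) ≈ 166.94°.

≈ 3°N, 167°E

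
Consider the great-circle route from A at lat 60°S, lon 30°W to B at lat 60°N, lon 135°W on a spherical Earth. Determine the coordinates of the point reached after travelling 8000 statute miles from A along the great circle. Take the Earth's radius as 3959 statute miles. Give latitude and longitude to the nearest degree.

≈ lat 39°N, lon 104°W

Write both endpoints as unit vectors p₁, p₂ with components (cos φ cos λ, cos φ sin λ, sin φ).
The central angle between the endpoints is δ = arccos(p₁·p₂) ≈ 2.523 rad (144.6°). The total great-circle distance is δ·R ≈ 2.523 × 3959 ≈ 9989 mi, so the target fraction is f = 8000/9989 ≈ 0.801.
Interpolate at f ≈ 0.801 with slerp weights a = sin((1−f)δ)/sin δ ≈ 0.830, b = sin(fδ)/sin δ ≈ 1.553.
p = a·p₁ + b·p₂ ≈ (-0.190, -0.757, 0.626); φ = arcsin(p_z) ≈ 38.74°, λ = atan2(p_y, p_x) ≈ -104.06°.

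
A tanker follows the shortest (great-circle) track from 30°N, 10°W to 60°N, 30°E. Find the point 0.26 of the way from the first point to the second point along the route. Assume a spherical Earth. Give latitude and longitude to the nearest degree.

≈ 39°N, 3°W

Convert each endpoint to a unit vector on the sphere (x = cos φ cos λ, y = cos φ sin λ, z = sin φ).
The central angle between the endpoints is δ = arccos(p₁·p₂) ≈ 0.700 rad (40.1°).
Interpolate at f = 0.26 with slerp weights a = sin((1−f)δ)/sin δ ≈ 0.769, b = sin(fδ)/sin δ ≈ 0.281.
p = a·p₁ + b·p₂ ≈ (0.777, -0.045, 0.628); φ = arcsin(p_z) ≈ 38.88°, λ = atan2(p_y, p_x) ≈ -3.34°.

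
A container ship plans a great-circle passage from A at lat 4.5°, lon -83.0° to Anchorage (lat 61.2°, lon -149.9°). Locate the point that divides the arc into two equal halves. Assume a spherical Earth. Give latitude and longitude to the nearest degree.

≈ lat 37°, lon -103°

Write both endpoints as unit vectors p₁, p₂ with components (cos φ cos λ, cos φ sin λ, sin φ).
The central angle between the endpoints is δ = arccos(p₁·p₂) ≈ 1.311 rad (75.1°).
Interpolate at f = 1/2 with slerp weights a = sin((1−f)δ)/sin δ ≈ 0.631, b = sin(fδ)/sin δ ≈ 0.631.
p = a·p₁ + b·p₂ ≈ (-0.186, -0.776, 0.602); φ = arcsin(p_z) ≈ 37.02°, λ = atan2(p_y, p_x) ≈ -103.49°.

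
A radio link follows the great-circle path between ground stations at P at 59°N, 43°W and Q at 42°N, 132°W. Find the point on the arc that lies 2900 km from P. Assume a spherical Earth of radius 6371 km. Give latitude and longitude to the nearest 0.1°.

≈ 59.6°N, 95.5°W

The haversine formula gives a central angle δ ≈ 0.952 rad (54.5°) between the endpoints. The total great-circle distance is δ·R ≈ 0.952 × 6371 ≈ 6064 km, so the target fraction is f = 2900/6064 ≈ 0.478.
Interpolate at f ≈ 0.478 with slerp weights a = sin((1−f)δ)/sin δ ≈ 0.585, b = sin(fδ)/sin δ ≈ 0.540.
p = a·p₁ + b·p₂ ≈ (-0.048, -0.504, 0.863); φ = arcsin(p_z) ≈ 59.61°, λ = atan2(p_y, p_x) ≈ -95.45°.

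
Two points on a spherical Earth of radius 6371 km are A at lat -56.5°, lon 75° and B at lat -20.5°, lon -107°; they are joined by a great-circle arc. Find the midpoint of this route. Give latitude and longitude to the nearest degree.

From cos δ = sin φ₁ sin φ₂ + cos φ₁ cos φ₂ cos Δλ, the central angle is δ ≈ 1.797 rad (103.0°).
Interpolate at f = 1/2 with slerp weights a = sin((1−f)δ)/sin δ ≈ 0.803, b = sin(fδ)/sin δ ≈ 0.803.
p = a·p₁ + b·p₂ ≈ (-0.105, -0.291, -0.951); φ = arcsin(p_z) ≈ -71.96°, λ = atan2(p_y, p_x) ≈ -109.86°.

≈ lat -72°, lon -110°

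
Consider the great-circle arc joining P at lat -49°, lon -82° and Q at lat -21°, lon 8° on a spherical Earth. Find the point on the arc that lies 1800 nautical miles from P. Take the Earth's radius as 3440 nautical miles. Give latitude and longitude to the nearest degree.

≈ lat -47°, lon -36°

Write both endpoints as unit vectors p₁, p₂ with components (cos φ cos λ, cos φ sin λ, sin φ).
The central angle between the endpoints is δ = arccos(p₁·p₂) ≈ 1.297 rad (74.3°). The total great-circle distance is δ·R ≈ 1.297 × 3440 ≈ 4461 nmi, so the target fraction is f = 1800/4461 ≈ 0.403.
Interpolate at f ≈ 0.403 with slerp weights a = sin((1−f)δ)/sin δ ≈ 0.726, b = sin(fδ)/sin δ ≈ 0.519.
p = a·p₁ + b·p₂ ≈ (0.546, -0.404, -0.734); φ = arcsin(p_z) ≈ -47.20°, λ = atan2(p_y, p_x) ≈ -36.50°.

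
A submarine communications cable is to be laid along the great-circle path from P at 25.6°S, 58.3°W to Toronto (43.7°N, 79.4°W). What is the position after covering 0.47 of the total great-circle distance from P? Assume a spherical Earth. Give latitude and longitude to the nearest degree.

From cos δ = sin φ₁ sin φ₂ + cos φ₁ cos φ₂ cos Δλ, the central angle is δ ≈ 1.256 rad (72.0°).
Interpolate at f = 0.47 with slerp weights a = sin((1−f)δ)/sin δ ≈ 0.649, b = sin(fδ)/sin δ ≈ 0.585.
p = a·p₁ + b·p₂ ≈ (0.386, -0.914, 0.124); φ = arcsin(p_z) ≈ 7.11°, λ = atan2(p_y, p_x) ≈ -67.13°.

≈ 7°N, 67°W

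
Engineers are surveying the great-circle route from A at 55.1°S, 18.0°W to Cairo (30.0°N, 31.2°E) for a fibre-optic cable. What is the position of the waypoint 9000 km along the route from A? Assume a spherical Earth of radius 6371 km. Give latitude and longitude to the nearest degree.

From cos δ = sin φ₁ sin φ₂ + cos φ₁ cos φ₂ cos Δλ, the central angle is δ ≈ 1.657 rad (95.0°). The total great-circle distance is δ·R ≈ 1.657 × 6371 ≈ 10558 km, so the target fraction is f = 9000/10558 ≈ 0.852.
Interpolate at f ≈ 0.852 with slerp weights a = sin((1−f)δ)/sin δ ≈ 0.243, b = sin(fδ)/sin δ ≈ 0.991.
p = a·p₁ + b·p₂ ≈ (0.867, 0.402, 0.296); φ = arcsin(p_z) ≈ 17.23°, λ = atan2(p_y, p_x) ≈ 24.87°.

≈ 17°N, 25°E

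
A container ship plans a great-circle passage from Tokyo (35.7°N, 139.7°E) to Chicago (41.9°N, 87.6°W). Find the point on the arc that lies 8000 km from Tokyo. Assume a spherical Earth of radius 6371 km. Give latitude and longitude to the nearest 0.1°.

≈ 55.8°N, 108.1°W

From cos δ = sin φ₁ sin φ₂ + cos φ₁ cos φ₂ cos Δλ, the central angle is δ ≈ 1.591 rad (91.2°). The total great-circle distance is δ·R ≈ 1.591 × 6371 ≈ 10136 km, so the target fraction is f = 8000/10136 ≈ 0.789.
Interpolate at f ≈ 0.789 with slerp weights a = sin((1−f)δ)/sin δ ≈ 0.329, b = sin(fδ)/sin δ ≈ 0.951.
p = a·p₁ + b·p₂ ≈ (-0.174, -0.534, 0.827); φ = arcsin(p_z) ≈ 55.81°, λ = atan2(p_y, p_x) ≈ -108.06°.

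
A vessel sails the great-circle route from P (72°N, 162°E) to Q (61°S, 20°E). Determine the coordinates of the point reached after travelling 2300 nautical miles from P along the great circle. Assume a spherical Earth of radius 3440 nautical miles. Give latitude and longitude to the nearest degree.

Write both endpoints as unit vectors p₁, p₂ with components (cos φ cos λ, cos φ sin λ, sin φ).
The central angle between the endpoints is δ = arccos(p₁·p₂) ≈ 2.824 rad (161.8°). The total great-circle distance is δ·R ≈ 2.824 × 3440 ≈ 9713 nmi, so the target fraction is f = 2300/9713 ≈ 0.237.
Interpolate at f ≈ 0.237 with slerp weights a = sin((1−f)δ)/sin δ ≈ 2.668, b = sin(fδ)/sin δ ≈ 1.983.
p = a·p₁ + b·p₂ ≈ (0.119, 0.584, 0.803); φ = arcsin(p_z) ≈ 53.45°, λ = atan2(p_y, p_x) ≈ 78.46°.

≈ (53°N, 78°E)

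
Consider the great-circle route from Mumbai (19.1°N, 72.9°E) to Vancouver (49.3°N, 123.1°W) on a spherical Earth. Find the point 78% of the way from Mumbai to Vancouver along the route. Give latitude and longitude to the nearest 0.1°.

≈ 71.5°N, 144.2°W

Convert each endpoint to a unit vector on the sphere (x = cos φ cos λ, y = cos φ sin λ, z = sin φ).
The central angle between the endpoints is δ = arccos(p₁·p₂) ≈ 1.922 rad (110.1°).
Interpolate at f = 0.78 with slerp weights a = sin((1−f)δ)/sin δ ≈ 0.437, b = sin(fδ)/sin δ ≈ 1.062.
p = a·p₁ + b·p₂ ≈ (-0.257, -0.186, 0.948); φ = arcsin(p_z) ≈ 71.53°, λ = atan2(p_y, p_x) ≈ -144.16°.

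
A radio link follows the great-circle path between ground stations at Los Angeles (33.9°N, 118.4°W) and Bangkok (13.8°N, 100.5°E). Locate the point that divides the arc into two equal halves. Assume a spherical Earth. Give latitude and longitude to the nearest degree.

Convert each endpoint to a unit vector on the sphere (x = cos φ cos λ, y = cos φ sin λ, z = sin φ).
The central angle between the endpoints is δ = arccos(p₁·p₂) ≈ 2.088 rad (119.6°).
Interpolate at f = 1/2 with slerp weights a = sin((1−f)δ)/sin δ ≈ 0.994, b = sin(fδ)/sin δ ≈ 0.994.
p = a·p₁ + b·p₂ ≈ (-0.568, 0.223, 0.792); φ = arcsin(p_z) ≈ 52.35°, λ = atan2(p_y, p_x) ≈ 158.54°.

≈ 52°N, 159°E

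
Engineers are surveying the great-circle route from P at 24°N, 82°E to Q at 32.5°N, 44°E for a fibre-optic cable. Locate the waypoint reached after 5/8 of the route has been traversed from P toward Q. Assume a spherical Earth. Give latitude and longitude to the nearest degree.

The haversine formula gives a central angle δ ≈ 0.599 rad (34.3°) between the endpoints.
Interpolate at f = 5/8 with slerp weights a = sin((1−f)δ)/sin δ ≈ 0.395, b = sin(fδ)/sin δ ≈ 0.649.
p = a·p₁ + b·p₂ ≈ (0.444, 0.737, 0.509); φ = arcsin(p_z) ≈ 30.61°, λ = atan2(p_y, p_x) ≈ 58.96°.

≈ 31°N, 59°E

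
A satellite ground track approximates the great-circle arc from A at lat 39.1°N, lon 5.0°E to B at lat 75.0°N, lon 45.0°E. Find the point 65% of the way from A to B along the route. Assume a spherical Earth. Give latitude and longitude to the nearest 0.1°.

≈ lat 63.7°N, lon 19.9°E

Write both endpoints as unit vectors p₁, p₂ with components (cos φ cos λ, cos φ sin λ, sin φ).
The central angle between the endpoints is δ = arccos(p₁·p₂) ≈ 0.703 rad (40.3°).
Interpolate at f = 0.65 with slerp weights a = sin((1−f)δ)/sin δ ≈ 0.377, b = sin(fδ)/sin δ ≈ 0.682.
p = a·p₁ + b·p₂ ≈ (0.416, 0.150, 0.897); φ = arcsin(p_z) ≈ 63.74°, λ = atan2(p_y, p_x) ≈ 19.87°.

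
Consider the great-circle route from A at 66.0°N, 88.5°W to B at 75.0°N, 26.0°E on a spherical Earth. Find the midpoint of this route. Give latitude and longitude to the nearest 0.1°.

≈ 78.5°N, 50.3°W

Write both endpoints as unit vectors p₁, p₂ with components (cos φ cos λ, cos φ sin λ, sin φ).
The central angle between the endpoints is δ = arccos(p₁·p₂) ≈ 0.576 rad (33.0°).
Interpolate at f = 1/2 with slerp weights a = sin((1−f)δ)/sin δ ≈ 0.521, b = sin(fδ)/sin δ ≈ 0.521.
p = a·p₁ + b·p₂ ≈ (0.127, -0.153, 0.980); φ = arcsin(p_z) ≈ 78.54°, λ = atan2(p_y, p_x) ≈ -50.31°.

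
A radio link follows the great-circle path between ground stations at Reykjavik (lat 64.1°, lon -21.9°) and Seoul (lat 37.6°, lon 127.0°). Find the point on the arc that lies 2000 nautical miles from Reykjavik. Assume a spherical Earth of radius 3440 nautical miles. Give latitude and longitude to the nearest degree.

≈ lat 76°, lon 88°

Write both endpoints as unit vectors p₁, p₂ with components (cos φ cos λ, cos φ sin λ, sin φ).
The central angle between the endpoints is δ = arccos(p₁·p₂) ≈ 1.316 rad (75.4°). The total great-circle distance is δ·R ≈ 1.316 × 3440 ≈ 4525 nmi, so the target fraction is f = 2000/4525 ≈ 0.442.
Interpolate at f ≈ 0.442 with slerp weights a = sin((1−f)δ)/sin δ ≈ 0.692, b = sin(fδ)/sin δ ≈ 0.568.
p = a·p₁ + b·p₂ ≈ (0.010, 0.246, 0.969); φ = arcsin(p_z) ≈ 75.73°, λ = atan2(p_y, p_x) ≈ 87.68°.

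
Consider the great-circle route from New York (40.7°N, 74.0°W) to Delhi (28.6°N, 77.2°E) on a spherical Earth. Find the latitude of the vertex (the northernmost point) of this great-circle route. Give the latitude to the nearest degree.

The great circle lies in the plane with unit normal n̂ = (p₁ × p₂)/|p₁ × p₂|.
Here n̂_z ≈ +0.333; the vertex latitude is φ_max = arccos|n̂_z| ≈ 70.5°.
Check via Clairaut: cos φ_max = |cos φ₁| · sin C = cos(40.7°)·sin(26.1°) ≈ 0.333, again giving ≈ 70.5°.

≈ 71°N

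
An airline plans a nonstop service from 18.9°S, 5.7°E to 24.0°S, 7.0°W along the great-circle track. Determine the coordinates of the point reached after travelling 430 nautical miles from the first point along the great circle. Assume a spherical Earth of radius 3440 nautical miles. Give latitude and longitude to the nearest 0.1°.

Write both endpoints as unit vectors p₁, p₂ with components (cos φ cos λ, cos φ sin λ, sin φ).
The central angle between the endpoints is δ = arccos(p₁·p₂) ≈ 0.225 rad (12.9°). The total great-circle distance is δ·R ≈ 0.225 × 3440 ≈ 772 nmi, so the target fraction is f = 430/772 ≈ 0.557.
Interpolate at f ≈ 0.557 with slerp weights a = sin((1−f)δ)/sin δ ≈ 0.446, b = sin(fδ)/sin δ ≈ 0.560.
p = a·p₁ + b·p₂ ≈ (0.928, -0.020, -0.372); φ = arcsin(p_z) ≈ -21.86°, λ = atan2(p_y, p_x) ≈ -1.26°.

≈ 21.9°S, 1.3°W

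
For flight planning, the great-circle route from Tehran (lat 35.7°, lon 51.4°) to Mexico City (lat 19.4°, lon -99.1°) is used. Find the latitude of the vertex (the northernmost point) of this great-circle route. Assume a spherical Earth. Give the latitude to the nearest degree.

The great circle lies in the plane with unit normal n̂ = (p₁ × p₂)/|p₁ × p₂|.
Here n̂_z ≈ -0.428; the vertex latitude is φ_max = arccos|n̂_z| ≈ 64.7°.

≈ 65°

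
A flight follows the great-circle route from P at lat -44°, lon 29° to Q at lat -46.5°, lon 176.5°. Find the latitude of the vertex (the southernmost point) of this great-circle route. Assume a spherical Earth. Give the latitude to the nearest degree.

≈ -75°

The great circle lies in the plane with unit normal n̂ = (p₁ × p₂)/|p₁ × p₂|.
Here n̂_z ≈ +0.267; the vertex latitude is φ_max = arccos|n̂_z| ≈ 74.5°.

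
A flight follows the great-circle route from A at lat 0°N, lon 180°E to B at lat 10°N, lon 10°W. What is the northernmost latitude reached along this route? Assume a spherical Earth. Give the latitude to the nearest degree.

The great circle lies in the plane with unit normal n̂ = (p₁ × p₂)/|p₁ × p₂|.
Here n̂_z ≈ +0.702; the vertex latitude is φ_max = arccos|n̂_z| ≈ 45.4°.
Check via Clairaut: cos φ_max = |cos φ₁| · sin C = cos(0.0°)·sin(44.6°) ≈ 0.702, again giving ≈ 45.4°.

≈ 45°N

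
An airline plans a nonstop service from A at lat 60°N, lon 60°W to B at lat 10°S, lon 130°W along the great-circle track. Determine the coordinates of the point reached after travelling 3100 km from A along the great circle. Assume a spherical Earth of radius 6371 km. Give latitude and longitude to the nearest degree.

Convert each endpoint to a unit vector on the sphere (x = cos φ cos λ, y = cos φ sin λ, z = sin φ).
The central angle between the endpoints is δ = arccos(p₁·p₂) ≈ 1.553 rad (89.0°). The total great-circle distance is δ·R ≈ 1.553 × 6371 ≈ 9893 km, so the target fraction is f = 3100/9893 ≈ 0.313.
Interpolate at f ≈ 0.313 with slerp weights a = sin((1−f)δ)/sin δ ≈ 0.876, b = sin(fδ)/sin δ ≈ 0.468.
p = a·p₁ + b·p₂ ≈ (-0.077, -0.732, 0.677); φ = arcsin(p_z) ≈ 42.61°, λ = atan2(p_y, p_x) ≈ -96.02°.

≈ lat 43°N, lon 96°W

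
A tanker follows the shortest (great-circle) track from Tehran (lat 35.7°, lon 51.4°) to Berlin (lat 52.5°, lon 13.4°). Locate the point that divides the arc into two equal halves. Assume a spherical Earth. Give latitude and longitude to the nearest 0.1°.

≈ lat 45.7°, lon 35.2°

The haversine formula gives a central angle δ ≈ 0.550 rad (31.5°) between the endpoints.
Interpolate at f = 1/2 with slerp weights a = sin((1−f)δ)/sin δ ≈ 0.520, b = sin(fδ)/sin δ ≈ 0.520.
p = a·p₁ + b·p₂ ≈ (0.571, 0.403, 0.715); φ = arcsin(p_z) ≈ 45.67°, λ = atan2(p_y, p_x) ≈ 35.22°.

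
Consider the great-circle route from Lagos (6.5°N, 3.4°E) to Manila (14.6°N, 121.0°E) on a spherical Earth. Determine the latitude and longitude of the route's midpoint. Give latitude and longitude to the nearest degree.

≈ 20°N, 61°E

The haversine formula gives a central angle δ ≈ 2.001 rad (114.6°) between the endpoints.
Interpolate at f = 1/2 with slerp weights a = sin((1−f)δ)/sin δ ≈ 0.926, b = sin(fδ)/sin δ ≈ 0.926.
p = a·p₁ + b·p₂ ≈ (0.457, 0.823, 0.338); φ = arcsin(p_z) ≈ 19.77°, λ = atan2(p_y, p_x) ≈ 60.95°.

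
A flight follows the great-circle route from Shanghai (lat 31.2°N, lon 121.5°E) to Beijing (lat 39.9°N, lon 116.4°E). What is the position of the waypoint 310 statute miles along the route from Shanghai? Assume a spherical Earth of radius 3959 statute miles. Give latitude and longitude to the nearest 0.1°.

Convert each endpoint to a unit vector on the sphere (x = cos φ cos λ, y = cos φ sin λ, z = sin φ).
The central angle between the endpoints is δ = arccos(p₁·p₂) ≈ 0.168 rad (9.6°). The total great-circle distance is δ·R ≈ 0.168 × 3959 ≈ 666 mi, so the target fraction is f = 310/666 ≈ 0.466.
Interpolate at f ≈ 0.466 with slerp weights a = sin((1−f)δ)/sin δ ≈ 0.536, b = sin(fδ)/sin δ ≈ 0.467.
p = a·p₁ + b·p₂ ≈ (-0.399, 0.712, 0.578); φ = arcsin(p_z) ≈ 35.28°, λ = atan2(p_y, p_x) ≈ 119.26°.

≈ lat 35.3°N, lon 119.3°E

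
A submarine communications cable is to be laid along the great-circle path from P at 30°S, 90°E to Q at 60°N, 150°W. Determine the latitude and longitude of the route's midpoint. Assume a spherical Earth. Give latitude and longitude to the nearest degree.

≈ 26°N, 125°E

The haversine formula gives a central angle δ ≈ 2.278 rad (130.5°) between the endpoints.
Interpolate at f = 1/2 with slerp weights a = sin((1−f)δ)/sin δ ≈ 1.194, b = sin(fδ)/sin δ ≈ 1.194.
p = a·p₁ + b·p₂ ≈ (-0.517, 0.736, 0.437); φ = arcsin(p_z) ≈ 25.92°, λ = atan2(p_y, p_x) ≈ 125.10°.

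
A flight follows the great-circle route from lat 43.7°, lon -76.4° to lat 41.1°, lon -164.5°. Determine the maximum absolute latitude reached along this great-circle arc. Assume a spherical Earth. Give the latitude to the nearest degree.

The great circle lies in the plane with unit normal n̂ = (p₁ × p₂)/|p₁ × p₂|.
Here n̂_z ≈ -0.618; the vertex latitude is φ_max = arccos|n̂_z| ≈ 51.9°.

≈ 52°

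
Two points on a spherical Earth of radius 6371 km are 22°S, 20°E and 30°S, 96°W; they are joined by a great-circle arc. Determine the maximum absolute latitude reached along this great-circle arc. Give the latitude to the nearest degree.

The great circle lies in the plane with unit normal n̂ = (p₁ × p₂)/|p₁ × p₂|.
Here n̂_z ≈ -0.732; the vertex latitude is φ_max = arccos|n̂_z| ≈ 43.0°.
Check via Clairaut: cos φ_max = |cos φ₁| · sin C = cos(22.0°)·sin(127.9°) ≈ 0.732, again giving ≈ 43.0°.

≈ 43°S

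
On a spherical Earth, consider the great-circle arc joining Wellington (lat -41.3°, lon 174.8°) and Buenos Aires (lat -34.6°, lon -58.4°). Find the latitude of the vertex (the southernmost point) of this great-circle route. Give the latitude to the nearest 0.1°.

≈ -60.3°

The great circle lies in the plane with unit normal n̂ = (p₁ × p₂)/|p₁ × p₂|.
Here n̂_z ≈ +0.495; the vertex latitude is φ_max = arccos|n̂_z| ≈ 60.3°.
Check via Clairaut: cos φ_max = |cos φ₁| · sin C = cos(41.3°)·sin(138.8°) ≈ 0.495, again giving ≈ 60.3°.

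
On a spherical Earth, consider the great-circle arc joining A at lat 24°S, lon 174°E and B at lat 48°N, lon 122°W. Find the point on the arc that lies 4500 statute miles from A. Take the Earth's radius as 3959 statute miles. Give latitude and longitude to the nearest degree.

≈ lat 29°N, lon 147°W

Write both endpoints as unit vectors p₁, p₂ with components (cos φ cos λ, cos φ sin λ, sin φ).
The central angle between the endpoints is δ = arccos(p₁·p₂) ≈ 1.605 rad (92.0°). The total great-circle distance is δ·R ≈ 1.605 × 3959 ≈ 6355 mi, so the target fraction is f = 4500/6355 ≈ 0.708.
Interpolate at f ≈ 0.708 with slerp weights a = sin((1−f)δ)/sin δ ≈ 0.452, b = sin(fδ)/sin δ ≈ 0.908.
p = a·p₁ + b·p₂ ≈ (-0.732, -0.472, 0.491); φ = arcsin(p_z) ≈ 29.40°, λ = atan2(p_y, p_x) ≈ -147.20°.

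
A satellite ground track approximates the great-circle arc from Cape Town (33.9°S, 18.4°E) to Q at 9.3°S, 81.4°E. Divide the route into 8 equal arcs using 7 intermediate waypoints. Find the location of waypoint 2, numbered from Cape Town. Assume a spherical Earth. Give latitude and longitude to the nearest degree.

≈ 31°S, 36°E

The haversine formula gives a central angle δ ≈ 1.091 rad (62.5°) between the endpoints.
Interpolate at f = 2/8 with slerp weights a = sin((1−f)δ)/sin δ ≈ 0.823, b = sin(fδ)/sin δ ≈ 0.304.
p = a·p₁ + b·p₂ ≈ (0.693, 0.512, -0.508); φ = arcsin(p_z) ≈ -30.53°, λ = atan2(p_y, p_x) ≈ 36.46°.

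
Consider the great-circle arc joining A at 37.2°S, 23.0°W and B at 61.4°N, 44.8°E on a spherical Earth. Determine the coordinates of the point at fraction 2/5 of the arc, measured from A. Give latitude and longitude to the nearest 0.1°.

From cos δ = sin φ₁ sin φ₂ + cos φ₁ cos φ₂ cos Δλ, the central angle is δ ≈ 1.968 rad (112.8°).
Interpolate at f = 2/5 with slerp weights a = sin((1−f)δ)/sin δ ≈ 1.003, b = sin(fδ)/sin δ ≈ 0.768.
p = a·p₁ + b·p₂ ≈ (0.996, -0.053, 0.068); φ = arcsin(p_z) ≈ 3.90°, λ = atan2(p_y, p_x) ≈ -3.05°.

≈ 3.9°N, 3.0°W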